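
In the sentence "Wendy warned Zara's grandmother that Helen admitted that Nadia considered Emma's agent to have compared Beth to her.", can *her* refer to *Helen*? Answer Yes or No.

*her* is a pronoun; Principle B requires it to be free in its binding domain — the clause headed by 'compared'.
— Helen: subject of the clause headed by 'admitted'; c-commands the pronoun but lies outside its binding domain — allowed.

Yes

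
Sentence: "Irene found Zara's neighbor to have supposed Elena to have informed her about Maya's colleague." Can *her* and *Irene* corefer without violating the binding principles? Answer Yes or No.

Yes

*Irene* is an R-expression; Principle C requires it to be free (not bound by any c-commanding expression).
— her: object of the clause headed by 'informed'; the pronoun does not c-command the R-expression — coreference allowed.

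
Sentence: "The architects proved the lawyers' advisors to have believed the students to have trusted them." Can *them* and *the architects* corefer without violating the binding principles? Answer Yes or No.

Yes

*the architects* is an R-expression; Principle C requires it to be free (not bound by any c-commanding expression).
— them: object of the clause headed by 'trusted'; the pronoun does not c-command the R-expression — coreference allowed.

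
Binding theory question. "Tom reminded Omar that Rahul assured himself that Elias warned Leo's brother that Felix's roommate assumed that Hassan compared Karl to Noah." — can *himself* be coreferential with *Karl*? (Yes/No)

No

*himself* is a reflexive; Principle A requires it to be bound within its binding domain — the clause headed by 'assured'.
— Karl: object of the clause headed by 'compared'; does not c-command the reflexive — cannot bind it (Principle A).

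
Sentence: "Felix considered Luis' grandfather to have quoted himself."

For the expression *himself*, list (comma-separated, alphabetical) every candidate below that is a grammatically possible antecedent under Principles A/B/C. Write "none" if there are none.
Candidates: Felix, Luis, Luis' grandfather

Luis' grandfather

*himself* is a reflexive; Principle A requires it to be bound within its binding domain — the clause headed by 'quoted'.
— Felix: subject of the matrix clause; c-commands the reflexive but lies outside its binding domain — cannot bind it (Principle A).
— Luis: possessor inside the subject DP of the clause headed by 'quoted'; does not c-command the reflexive — cannot bind it (Principle A).
— Luis' grandfather: subject of the clause headed by 'quoted'; c-commands the reflexive within its binding domain — allowed (Principle A).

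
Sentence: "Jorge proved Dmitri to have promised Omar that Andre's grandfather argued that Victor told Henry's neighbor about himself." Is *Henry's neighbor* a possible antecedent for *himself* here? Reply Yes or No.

*himself* is a reflexive; Principle A requires it to be bound within its binding domain — the clause headed by 'told'.
— Henry's neighbor: object of the clause headed by 'told'; c-commands the reflexive within its binding domain — allowed (Principle A).

Yes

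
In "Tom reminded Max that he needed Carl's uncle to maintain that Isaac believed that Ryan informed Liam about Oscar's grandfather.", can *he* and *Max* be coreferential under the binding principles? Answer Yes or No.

Yes

*Max* is an R-expression; Principle C requires it to be free (not bound by any c-commanding expression).
— he: subject of the clause headed by 'needed'; the pronoun does not c-command the R-expression — coreference allowed.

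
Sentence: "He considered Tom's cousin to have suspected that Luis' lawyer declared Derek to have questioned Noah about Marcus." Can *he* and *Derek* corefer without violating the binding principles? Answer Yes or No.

*Derek* is an R-expression; Principle C requires it to be free (not bound by any c-commanding expression).
— he: subject of the matrix clause; the pronoun c-commands the R-expression — coreference blocked (Principle C).

No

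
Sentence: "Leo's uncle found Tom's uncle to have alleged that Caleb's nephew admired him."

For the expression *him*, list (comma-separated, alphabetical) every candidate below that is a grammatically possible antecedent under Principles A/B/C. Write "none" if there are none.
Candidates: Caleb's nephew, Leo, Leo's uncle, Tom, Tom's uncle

Leo, Leo's uncle, Tom, Tom's uncle

*him* is a pronoun; Principle B requires it to be free in its binding domain — the clause headed by 'admired'.
— Caleb's nephew: subject of the clause headed by 'admired'; c-commands the pronoun within its binding domain — blocked (Principle B).
— Leo: possessor inside the subject DP of the matrix clause; does not c-command the pronoun — Principle B does not apply; allowed.
— Leo's uncle: subject of the matrix clause; c-commands the pronoun but lies outside its binding domain — allowed.
— Tom: possessor inside the subject DP of the clause headed by 'alleged'; does not c-command the pronoun — Principle B does not apply; allowed.
— Tom's uncle: subject of the clause headed by 'alleged'; c-commands the pronoun but lies outside its binding domain — allowed.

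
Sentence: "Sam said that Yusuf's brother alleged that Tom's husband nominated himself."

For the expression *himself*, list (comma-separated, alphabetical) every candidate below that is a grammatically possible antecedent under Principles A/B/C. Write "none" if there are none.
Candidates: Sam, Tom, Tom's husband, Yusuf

*himself* is a reflexive; Principle A requires it to be bound within its binding domain — the clause headed by 'nominated'.
— Sam: subject of the matrix clause; c-commands the reflexive but lies outside its binding domain — cannot bind it (Principle A).
— Tom: possessor inside the subject DP of the clause headed by 'nominated'; does not c-command the reflexive — cannot bind it (Principle A).
— Tom's husband: subject of the clause headed by 'nominated'; c-commands the reflexive within its binding domain — allowed (Principle A).
— Yusuf: possessor inside the subject DP of the clause headed by 'alleged'; does not c-command the reflexive — cannot bind it (Principle A).

Tom's husband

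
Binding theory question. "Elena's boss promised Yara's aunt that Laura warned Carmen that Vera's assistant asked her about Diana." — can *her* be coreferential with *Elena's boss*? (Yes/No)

Yes

*her* is a pronoun; Principle B requires it to be free in its binding domain — the clause headed by 'asked'.
— Elena's boss: subject of the matrix clause; c-commands the pronoun but lies outside its binding domain — allowed.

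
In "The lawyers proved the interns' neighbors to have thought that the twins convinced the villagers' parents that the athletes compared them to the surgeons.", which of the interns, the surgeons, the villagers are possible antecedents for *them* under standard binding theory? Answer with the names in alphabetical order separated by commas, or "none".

*them* is a pronoun; Principle B requires it to be free in its binding domain — the clause headed by 'compared'.
— the interns: possessor inside the subject DP of the clause headed by 'thought'; does not c-command the pronoun — Principle B does not apply; allowed.
— the surgeons: second object of the clause headed by 'compared'; is c-commanded by the pronoun; coreference would bind this R-expression — blocked (Principle C).
— the villagers: possessor inside the object DP of the clause headed by 'convinced'; does not c-command the pronoun — Principle B does not apply; allowed.

the interns, the villagers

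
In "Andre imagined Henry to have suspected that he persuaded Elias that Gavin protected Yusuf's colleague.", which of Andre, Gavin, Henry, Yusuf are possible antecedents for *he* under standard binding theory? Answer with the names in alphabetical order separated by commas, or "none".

*he* is a pronoun; Principle B requires it to be free in its binding domain — the clause headed by 'persuaded'.
— Andre: subject of the matrix clause; c-commands the pronoun but lies outside its binding domain — allowed.
— Gavin: subject of the clause headed by 'protected'; is c-commanded by the pronoun; coreference would bind this R-expression — blocked (Principle C).
— Henry: subject of the clause headed by 'suspected'; c-commands the pronoun but lies outside its binding domain — allowed.
— Yusuf: possessor inside the object DP of the clause headed by 'protected'; is c-commanded by the pronoun; coreference would bind this R-expression — blocked (Principle C).

Andre, Henry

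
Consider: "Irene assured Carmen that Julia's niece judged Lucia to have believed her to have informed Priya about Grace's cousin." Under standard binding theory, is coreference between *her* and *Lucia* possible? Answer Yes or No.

*Lucia* is an R-expression; Principle C requires it to be free (not bound by any c-commanding expression).
— her: subject of the clause headed by 'informed'; the R-expression locally c-commands the pronoun — coreference blocked (Principle B on the pronoun).

No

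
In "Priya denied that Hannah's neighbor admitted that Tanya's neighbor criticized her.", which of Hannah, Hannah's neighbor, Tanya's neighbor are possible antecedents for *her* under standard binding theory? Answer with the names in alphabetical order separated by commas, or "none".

Hannah, Hannah's neighbor

*her* is a pronoun; Principle B requires it to be free in its binding domain — the clause headed by 'criticized'.
— Hannah: possessor inside the subject DP of the clause headed by 'admitted'; does not c-command the pronoun — Principle B does not apply; allowed.
— Hannah's neighbor: subject of the clause headed by 'admitted'; c-commands the pronoun but lies outside its binding domain — allowed.
— Tanya's neighbor: subject of the clause headed by 'criticized'; c-commands the pronoun within its binding domain — blocked (Principle B).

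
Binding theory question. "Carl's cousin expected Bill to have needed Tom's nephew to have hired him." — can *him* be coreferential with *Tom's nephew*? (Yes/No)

No

*him* is a pronoun; Principle B requires it to be free in its binding domain — the clause headed by 'hired'.
— Tom's nephew: subject of the clause headed by 'hired'; c-commands the pronoun within its binding domain — blocked (Principle B).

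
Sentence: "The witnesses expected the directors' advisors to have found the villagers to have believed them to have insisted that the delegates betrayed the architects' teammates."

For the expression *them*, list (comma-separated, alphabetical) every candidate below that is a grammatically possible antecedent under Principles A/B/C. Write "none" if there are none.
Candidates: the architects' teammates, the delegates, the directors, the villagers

the directors

*them* is a pronoun; Principle B requires it to be free in its binding domain — the clause headed by 'believed'.
— the architects' teammates: object of the clause headed by 'betrayed'; is c-commanded by the pronoun; coreference would bind this R-expression — blocked (Principle C).
— the delegates: subject of the clause headed by 'betrayed'; is c-commanded by the pronoun; coreference would bind this R-expression — blocked (Principle C).
— the directors: possessor inside the subject DP of the clause headed by 'found'; does not c-command the pronoun — Principle B does not apply; allowed.
— the villagers: subject of the clause headed by 'believed'; c-commands the pronoun within its binding domain — blocked (Principle B).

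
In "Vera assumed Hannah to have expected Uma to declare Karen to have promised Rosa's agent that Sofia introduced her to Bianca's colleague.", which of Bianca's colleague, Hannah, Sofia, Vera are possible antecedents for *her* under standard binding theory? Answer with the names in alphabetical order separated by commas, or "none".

*her* is a pronoun; Principle B requires it to be free in its binding domain — the clause headed by 'introduced'.
— Bianca's colleague: second object of the clause headed by 'introduced'; is c-commanded by the pronoun; coreference would bind this R-expression — blocked (Principle C).
— Hannah: subject of the clause headed by 'expected'; c-commands the pronoun but lies outside its binding domain — allowed.
— Sofia: subject of the clause headed by 'introduced'; c-commands the pronoun within its binding domain — blocked (Principle B).
— Vera: subject of the matrix clause; c-commands the pronoun but lies outside its binding domain — allowed.

Hannah, Vera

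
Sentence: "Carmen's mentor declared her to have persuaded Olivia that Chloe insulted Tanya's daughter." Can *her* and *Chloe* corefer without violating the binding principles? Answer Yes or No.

No

*Chloe* is an R-expression; Principle C requires it to be free (not bound by any c-commanding expression).
— her: subject of the clause headed by 'persuaded'; the pronoun c-commands the R-expression — coreference blocked (Principle C).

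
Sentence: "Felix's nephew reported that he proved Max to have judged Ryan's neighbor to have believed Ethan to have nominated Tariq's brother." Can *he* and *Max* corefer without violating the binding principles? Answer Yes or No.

*Max* is an R-expression; Principle C requires it to be free (not bound by any c-commanding expression).
— he: subject of the clause headed by 'proved'; the pronoun c-commands the R-expression — coreference blocked (Principle C).

No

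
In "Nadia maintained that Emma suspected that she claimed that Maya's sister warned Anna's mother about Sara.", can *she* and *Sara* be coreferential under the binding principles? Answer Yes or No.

No

*Sara* is an R-expression; Principle C requires it to be free (not bound by any c-commanding expression).
— she: subject of the clause headed by 'claimed'; the pronoun c-commands the R-expression — coreference blocked (Principle C).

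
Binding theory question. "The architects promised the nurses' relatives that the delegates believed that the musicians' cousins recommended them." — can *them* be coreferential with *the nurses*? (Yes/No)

Yes

*them* is a pronoun; Principle B requires it to be free in its binding domain — the clause headed by 'recommended'.
— the nurses: possessor inside the object DP of the matrix clause; does not c-command the pronoun — Principle B does not apply; allowed.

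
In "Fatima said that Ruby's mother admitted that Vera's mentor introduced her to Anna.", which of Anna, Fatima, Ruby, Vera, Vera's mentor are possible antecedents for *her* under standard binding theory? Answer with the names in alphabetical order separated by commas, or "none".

Fatima, Ruby, Vera

*her* is a pronoun; Principle B requires it to be free in its binding domain — the clause headed by 'introduced'.
— Anna: second object of the clause headed by 'introduced'; is c-commanded by the pronoun; coreference would bind this R-expression — blocked (Principle C).
— Fatima: subject of the matrix clause; c-commands the pronoun but lies outside its binding domain — allowed.
— Ruby: possessor inside the subject DP of the clause headed by 'admitted'; does not c-command the pronoun — Principle B does not apply; allowed.
— Vera: possessor inside the subject DP of the clause headed by 'introduced'; does not c-command the pronoun — Principle B does not apply; allowed.
— Vera's mentor: subject of the clause headed by 'introduced'; c-commands the pronoun within its binding domain — blocked (Principle B).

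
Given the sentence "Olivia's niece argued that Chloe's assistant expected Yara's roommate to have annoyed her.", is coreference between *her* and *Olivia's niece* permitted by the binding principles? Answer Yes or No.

Yes

*her* is a pronoun; Principle B requires it to be free in its binding domain — the clause headed by 'annoyed'.
— Olivia's niece: subject of the matrix clause; c-commands the pronoun but lies outside its binding domain — allowed.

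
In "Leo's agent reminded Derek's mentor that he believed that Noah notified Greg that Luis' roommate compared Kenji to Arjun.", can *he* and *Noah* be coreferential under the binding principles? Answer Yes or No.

No

*Noah* is an R-expression; Principle C requires it to be free (not bound by any c-commanding expression).
— he: subject of the clause headed by 'believed'; the pronoun c-commands the R-expression — coreference blocked (Principle C).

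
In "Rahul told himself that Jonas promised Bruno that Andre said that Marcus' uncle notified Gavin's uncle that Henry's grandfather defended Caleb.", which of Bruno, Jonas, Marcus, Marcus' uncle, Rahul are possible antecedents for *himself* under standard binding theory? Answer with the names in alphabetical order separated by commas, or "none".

*himself* is a reflexive; Principle A requires it to be bound within its binding domain — the matrix clause.
— Bruno: object of the clause headed by 'promised'; does not c-command the reflexive — cannot bind it (Principle A).
— Jonas: subject of the clause headed by 'promised'; does not c-command the reflexive — cannot bind it (Principle A).
— Marcus: possessor inside the subject DP of the clause headed by 'notified'; does not c-command the reflexive — cannot bind it (Principle A).
— Marcus' uncle: subject of the clause headed by 'notified'; does not c-command the reflexive — cannot bind it (Principle A).
— Rahul: subject of the matrix clause; c-commands the reflexive within its binding domain — allowed (Principle A).

Rahul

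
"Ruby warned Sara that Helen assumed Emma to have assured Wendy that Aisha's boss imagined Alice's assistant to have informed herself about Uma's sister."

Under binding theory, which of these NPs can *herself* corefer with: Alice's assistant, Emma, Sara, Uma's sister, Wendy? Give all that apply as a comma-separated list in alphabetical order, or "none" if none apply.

*herself* is a reflexive; Principle A requires it to be bound within its binding domain — the clause headed by 'informed'.
— Alice's assistant: subject of the clause headed by 'informed'; c-commands the reflexive within its binding domain — allowed (Principle A).
— Emma: subject of the clause headed by 'assured'; c-commands the reflexive but lies outside its binding domain — cannot bind it (Principle A).
— Sara: object of the matrix clause; c-commands the reflexive but lies outside its binding domain — cannot bind it (Principle A).
— Uma's sister: second object of the clause headed by 'informed'; does not c-command the reflexive — cannot bind it (Principle A).
— Wendy: object of the clause headed by 'assured'; c-commands the reflexive but lies outside its binding domain — cannot bind it (Principle A).

Alice's assistant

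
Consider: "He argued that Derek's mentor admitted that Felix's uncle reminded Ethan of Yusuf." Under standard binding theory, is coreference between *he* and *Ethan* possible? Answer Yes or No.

No

*Ethan* is an R-expression; Principle C requires it to be free (not bound by any c-commanding expression).
— he: subject of the matrix clause; the pronoun c-commands the R-expression — coreference blocked (Principle C).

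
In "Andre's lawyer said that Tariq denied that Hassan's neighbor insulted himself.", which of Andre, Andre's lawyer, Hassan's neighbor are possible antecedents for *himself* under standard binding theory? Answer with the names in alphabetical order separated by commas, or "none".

Hassan's neighbor

*himself* is a reflexive; Principle A requires it to be bound within its binding domain — the clause headed by 'insulted'.
— Andre: possessor inside the subject DP of the matrix clause; does not c-command the reflexive — cannot bind it (Principle A).
— Andre's lawyer: subject of the matrix clause; c-commands the reflexive but lies outside its binding domain — cannot bind it (Principle A).
— Hassan's neighbor: subject of the clause headed by 'insulted'; c-commands the reflexive within its binding domain — allowed (Principle A).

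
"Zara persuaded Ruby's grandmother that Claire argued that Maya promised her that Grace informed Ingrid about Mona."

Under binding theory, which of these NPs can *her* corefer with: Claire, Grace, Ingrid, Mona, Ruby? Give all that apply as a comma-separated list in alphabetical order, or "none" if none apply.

Claire, Ruby

*her* is a pronoun; Principle B requires it to be free in its binding domain — the clause headed by 'promised'.
— Claire: subject of the clause headed by 'argued'; c-commands the pronoun but lies outside its binding domain — allowed.
— Grace: subject of the clause headed by 'informed'; is c-commanded by the pronoun; coreference would bind this R-expression — blocked (Principle C).
— Ingrid: object of the clause headed by 'informed'; is c-commanded by the pronoun; coreference would bind this R-expression — blocked (Principle C).
— Mona: second object of the clause headed by 'informed'; is c-commanded by the pronoun; coreference would bind this R-expression — blocked (Principle C).
— Ruby: possessor inside the object DP of the matrix clause; does not c-command the pronoun — Principle B does not apply; allowed.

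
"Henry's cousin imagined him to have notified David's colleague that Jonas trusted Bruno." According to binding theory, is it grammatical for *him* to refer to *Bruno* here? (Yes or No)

No

*Bruno* is an R-expression; Principle C requires it to be free (not bound by any c-commanding expression).
— him: subject of the clause headed by 'notified'; the pronoun c-commands the R-expression — coreference blocked (Principle C).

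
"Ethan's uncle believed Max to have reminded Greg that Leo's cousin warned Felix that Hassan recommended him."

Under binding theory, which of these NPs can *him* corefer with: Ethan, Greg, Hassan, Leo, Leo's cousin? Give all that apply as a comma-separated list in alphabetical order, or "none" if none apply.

*him* is a pronoun; Principle B requires it to be free in its binding domain — the clause headed by 'recommended'.
— Ethan: possessor inside the subject DP of the matrix clause; does not c-command the pronoun — Principle B does not apply; allowed.
— Greg: object of the clause headed by 'reminded'; c-commands the pronoun but lies outside its binding domain — allowed.
— Hassan: subject of the clause headed by 'recommended'; c-commands the pronoun within its binding domain — blocked (Principle B).
— Leo: possessor inside the subject DP of the clause headed by 'warned'; does not c-command the pronoun — Principle B does not apply; allowed.
— Leo's cousin: subject of the clause headed by 'warned'; c-commands the pronoun but lies outside its binding domain — allowed.

Ethan, Greg, Leo, Leo's cousin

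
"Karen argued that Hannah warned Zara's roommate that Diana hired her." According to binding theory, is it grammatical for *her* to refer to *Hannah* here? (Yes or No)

*Hannah* is an R-expression; Principle C requires it to be free (not bound by any c-commanding expression).
— her: object of the clause headed by 'hired'; the pronoun does not c-command the R-expression — coreference allowed.

Yes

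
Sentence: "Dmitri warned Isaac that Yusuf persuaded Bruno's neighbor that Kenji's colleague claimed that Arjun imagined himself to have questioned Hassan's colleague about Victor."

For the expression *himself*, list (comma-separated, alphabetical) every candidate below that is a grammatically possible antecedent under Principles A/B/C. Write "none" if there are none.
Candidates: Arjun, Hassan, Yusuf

*himself* is a reflexive; Principle A requires it to be bound within its binding domain — the clause headed by 'imagined'.
— Arjun: subject of the clause headed by 'imagined'; c-commands the reflexive within its binding domain — allowed (Principle A).
— Hassan: possessor inside the object DP of the clause headed by 'questioned'; does not c-command the reflexive — cannot bind it (Principle A).
— Yusuf: subject of the clause headed by 'persuaded'; c-commands the reflexive but lies outside its binding domain — cannot bind it (Principle A).

Arjun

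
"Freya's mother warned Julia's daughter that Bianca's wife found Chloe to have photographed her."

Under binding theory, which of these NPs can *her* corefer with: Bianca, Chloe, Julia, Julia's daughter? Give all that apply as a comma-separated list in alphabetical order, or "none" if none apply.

Bianca, Julia, Julia's daughter

*her* is a pronoun; Principle B requires it to be free in its binding domain — the clause headed by 'photographed'.
— Bianca: possessor inside the subject DP of the clause headed by 'found'; does not c-command the pronoun — Principle B does not apply; allowed.
— Chloe: subject of the clause headed by 'photographed'; c-commands the pronoun within its binding domain — blocked (Principle B).
— Julia: possessor inside the object DP of the matrix clause; does not c-command the pronoun — Principle B does not apply; allowed.
— Julia's daughter: object of the matrix clause; c-commands the pronoun but lies outside its binding domain — allowed.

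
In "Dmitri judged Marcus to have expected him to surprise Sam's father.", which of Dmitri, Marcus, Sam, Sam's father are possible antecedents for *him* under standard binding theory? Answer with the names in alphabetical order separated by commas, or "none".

*him* is a pronoun; Principle B requires it to be free in its binding domain — the clause headed by 'expected'.
— Dmitri: subject of the matrix clause; c-commands the pronoun but lies outside its binding domain — allowed.
— Marcus: subject of the clause headed by 'expected'; c-commands the pronoun within its binding domain — blocked (Principle B).
— Sam: possessor inside the object DP of the clause headed by 'surprise'; is c-commanded by the pronoun; coreference would bind this R-expression — blocked (Principle C).
— Sam's father: object of the clause headed by 'surprise'; is c-commanded by the pronoun; coreference would bind this R-expression — blocked (Principle C).

Dmitri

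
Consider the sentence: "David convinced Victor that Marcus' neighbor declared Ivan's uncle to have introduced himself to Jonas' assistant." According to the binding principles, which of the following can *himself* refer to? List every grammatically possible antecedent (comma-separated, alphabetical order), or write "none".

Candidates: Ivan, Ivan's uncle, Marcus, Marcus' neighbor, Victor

Ivan's uncle

*himself* is a reflexive; Principle A requires it to be bound within its binding domain — the clause headed by 'introduced'.
— Ivan: possessor inside the subject DP of the clause headed by 'introduced'; does not c-command the reflexive — cannot bind it (Principle A).
— Ivan's uncle: subject of the clause headed by 'introduced'; c-commands the reflexive within its binding domain — allowed (Principle A).
— Marcus: possessor inside the subject DP of the clause headed by 'declared'; does not c-command the reflexive — cannot bind it (Principle A).
— Marcus' neighbor: subject of the clause headed by 'declared'; c-commands the reflexive but lies outside its binding domain — cannot bind it (Principle A).
— Victor: object of the matrix clause; c-commands the reflexive but lies outside its binding domain — cannot bind it (Principle A).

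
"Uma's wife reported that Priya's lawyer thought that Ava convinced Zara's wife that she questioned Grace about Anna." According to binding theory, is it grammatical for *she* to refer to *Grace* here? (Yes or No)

*Grace* is an R-expression; Principle C requires it to be free (not bound by any c-commanding expression).
— she: subject of the clause headed by 'questioned'; the pronoun c-commands the R-expression — coreference blocked (Principle C).

No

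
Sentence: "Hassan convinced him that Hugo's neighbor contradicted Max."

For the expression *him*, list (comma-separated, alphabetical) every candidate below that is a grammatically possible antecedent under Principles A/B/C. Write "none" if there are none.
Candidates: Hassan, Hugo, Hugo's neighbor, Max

*him* is a pronoun; Principle B requires it to be free in its binding domain — the matrix clause.
— Hassan: subject of the matrix clause; c-commands the pronoun within its binding domain — blocked (Principle B).
— Hugo: possessor inside the subject DP of the clause headed by 'contradicted'; is c-commanded by the pronoun; coreference would bind this R-expression — blocked (Principle C).
— Hugo's neighbor: subject of the clause headed by 'contradicted'; is c-commanded by the pronoun; coreference would bind this R-expression — blocked (Principle C).
— Max: object of the clause headed by 'contradicted'; is c-commanded by the pronoun; coreference would bind this R-expression — blocked (Principle C).

none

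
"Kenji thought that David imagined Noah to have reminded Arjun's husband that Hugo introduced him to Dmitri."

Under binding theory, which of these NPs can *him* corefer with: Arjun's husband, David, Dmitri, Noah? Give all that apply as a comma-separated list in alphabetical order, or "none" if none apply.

Arjun's husband, David, Noah

*him* is a pronoun; Principle B requires it to be free in its binding domain — the clause headed by 'introduced'.
— Arjun's husband: object of the clause headed by 'reminded'; c-commands the pronoun but lies outside its binding domain — allowed.
— David: subject of the clause headed by 'imagined'; c-commands the pronoun but lies outside its binding domain — allowed.
— Dmitri: second object of the clause headed by 'introduced'; is c-commanded by the pronoun; coreference would bind this R-expression — blocked (Principle C).
— Noah: subject of the clause headed by 'reminded'; c-commands the pronoun but lies outside its binding domain — allowed.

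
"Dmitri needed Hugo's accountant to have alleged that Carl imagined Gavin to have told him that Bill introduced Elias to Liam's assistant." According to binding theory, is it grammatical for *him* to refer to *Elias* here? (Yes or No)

*Elias* is an R-expression; Principle C requires it to be free (not bound by any c-commanding expression).
— him: object of the clause headed by 'told'; the pronoun c-commands the R-expression — coreference blocked (Principle C).

No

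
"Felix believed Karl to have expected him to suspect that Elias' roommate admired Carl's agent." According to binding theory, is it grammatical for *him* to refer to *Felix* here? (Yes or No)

Yes

*Felix* is an R-expression; Principle C requires it to be free (not bound by any c-commanding expression).
— him: subject of the clause headed by 'suspect'; the pronoun does not c-command the R-expression — coreference allowed.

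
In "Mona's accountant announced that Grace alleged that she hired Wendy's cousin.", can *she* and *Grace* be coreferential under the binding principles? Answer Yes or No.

Yes

*Grace* is an R-expression; Principle C requires it to be free (not bound by any c-commanding expression).
— she: subject of the clause headed by 'hired'; the pronoun does not c-command the R-expression — coreference allowed.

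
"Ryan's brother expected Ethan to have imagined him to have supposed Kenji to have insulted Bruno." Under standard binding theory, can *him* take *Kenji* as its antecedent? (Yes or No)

No

*him* is a pronoun; Principle B requires it to be free in its binding domain — the clause headed by 'imagined'.
— Kenji: subject of the clause headed by 'insulted'; is c-commanded by the pronoun; coreference would bind this R-expression — blocked (Principle C).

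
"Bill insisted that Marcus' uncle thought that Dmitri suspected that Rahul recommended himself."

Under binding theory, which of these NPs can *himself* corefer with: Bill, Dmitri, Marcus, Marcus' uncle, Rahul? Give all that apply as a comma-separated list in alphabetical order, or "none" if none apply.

Rahul

*himself* is a reflexive; Principle A requires it to be bound within its binding domain — the clause headed by 'recommended'.
— Bill: subject of the matrix clause; c-commands the reflexive but lies outside its binding domain — cannot bind it (Principle A).
— Dmitri: subject of the clause headed by 'suspected'; c-commands the reflexive but lies outside its binding domain — cannot bind it (Principle A).
— Marcus: possessor inside the subject DP of the clause headed by 'thought'; does not c-command the reflexive — cannot bind it (Principle A).
— Marcus' uncle: subject of the clause headed by 'thought'; c-commands the reflexive but lies outside its binding domain — cannot bind it (Principle A).
— Rahul: subject of the clause headed by 'recommended'; c-commands the reflexive within its binding domain — allowed (Principle A).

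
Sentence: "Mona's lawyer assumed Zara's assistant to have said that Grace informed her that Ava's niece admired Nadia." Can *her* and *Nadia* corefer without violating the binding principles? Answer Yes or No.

*Nadia* is an R-expression; Principle C requires it to be free (not bound by any c-commanding expression).
— her: object of the clause headed by 'informed'; the pronoun c-commands the R-expression — coreference blocked (Principle C).

No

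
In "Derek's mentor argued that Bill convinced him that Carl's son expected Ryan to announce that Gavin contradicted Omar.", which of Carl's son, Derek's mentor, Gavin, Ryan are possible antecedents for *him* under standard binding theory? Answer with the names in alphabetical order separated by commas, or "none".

Derek's mentor

*him* is a pronoun; Principle B requires it to be free in its binding domain — the clause headed by 'convinced'.
— Carl's son: subject of the clause headed by 'expected'; is c-commanded by the pronoun; coreference would bind this R-expression — blocked (Principle C).
— Derek's mentor: subject of the matrix clause; c-commands the pronoun but lies outside its binding domain — allowed.
— Gavin: subject of the clause headed by 'contradicted'; is c-commanded by the pronoun; coreference would bind this R-expression — blocked (Principle C).
— Ryan: subject of the clause headed by 'announce'; is c-commanded by the pronoun; coreference would bind this R-expression — blocked (Principle C).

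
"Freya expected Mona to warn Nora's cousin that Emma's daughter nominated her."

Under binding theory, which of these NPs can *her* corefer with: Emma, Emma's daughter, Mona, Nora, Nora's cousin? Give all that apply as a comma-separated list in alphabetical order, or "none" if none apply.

*her* is a pronoun; Principle B requires it to be free in its binding domain — the clause headed by 'nominated'.
— Emma: possessor inside the subject DP of the clause headed by 'nominated'; does not c-command the pronoun — Principle B does not apply; allowed.
— Emma's daughter: subject of the clause headed by 'nominated'; c-commands the pronoun within its binding domain — blocked (Principle B).
— Mona: subject of the clause headed by 'warn'; c-commands the pronoun but lies outside its binding domain — allowed.
— Nora: possessor inside the object DP of the clause headed by 'warn'; does not c-command the pronoun — Principle B does not apply; allowed.
— Nora's cousin: object of the clause headed by 'warn'; c-commands the pronoun but lies outside its binding domain — allowed.

Emma, Mona, Nora, Nora's cousin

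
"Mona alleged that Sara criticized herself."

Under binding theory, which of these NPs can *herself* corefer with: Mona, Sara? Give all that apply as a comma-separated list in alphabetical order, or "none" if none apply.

Sara

*herself* is a reflexive; Principle A requires it to be bound within its binding domain — the clause headed by 'criticized'.
— Mona: subject of the matrix clause; c-commands the reflexive but lies outside its binding domain — cannot bind it (Principle A).
— Sara: subject of the clause headed by 'criticized'; c-commands the reflexive within its binding domain — allowed (Principle A).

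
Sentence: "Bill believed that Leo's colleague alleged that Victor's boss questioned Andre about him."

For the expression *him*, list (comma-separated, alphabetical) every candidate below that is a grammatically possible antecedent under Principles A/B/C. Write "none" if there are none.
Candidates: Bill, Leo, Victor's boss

Bill, Leo

*him* is a pronoun; Principle B requires it to be free in its binding domain — the clause headed by 'questioned'.
— Bill: subject of the matrix clause; c-commands the pronoun but lies outside its binding domain — allowed.
— Leo: possessor inside the subject DP of the clause headed by 'alleged'; does not c-command the pronoun — Principle B does not apply; allowed.
— Victor's boss: subject of the clause headed by 'questioned'; c-commands the pronoun within its binding domain — blocked (Principle B).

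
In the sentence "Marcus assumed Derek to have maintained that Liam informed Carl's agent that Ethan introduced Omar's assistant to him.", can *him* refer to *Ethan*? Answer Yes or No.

No

*him* is a pronoun; Principle B requires it to be free in its binding domain — the clause headed by 'introduced'.
— Ethan: subject of the clause headed by 'introduced'; c-commands the pronoun within its binding domain — blocked (Principle B).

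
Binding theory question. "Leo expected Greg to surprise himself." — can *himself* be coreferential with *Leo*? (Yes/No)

*himself* is a reflexive; Principle A requires it to be bound within its binding domain — the clause headed by 'surprise'.
— Leo: subject of the matrix clause; c-commands the reflexive but lies outside its binding domain — cannot bind it (Principle A).

No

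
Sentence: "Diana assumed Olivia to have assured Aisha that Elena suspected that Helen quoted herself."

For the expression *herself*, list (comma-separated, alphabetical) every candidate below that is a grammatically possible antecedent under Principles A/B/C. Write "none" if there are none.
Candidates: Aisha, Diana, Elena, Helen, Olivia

*herself* is a reflexive; Principle A requires it to be bound within its binding domain — the clause headed by 'quoted'.
— Aisha: object of the clause headed by 'assured'; c-commands the reflexive but lies outside its binding domain — cannot bind it (Principle A).
— Diana: subject of the matrix clause; c-commands the reflexive but lies outside its binding domain — cannot bind it (Principle A).
— Elena: subject of the clause headed by 'suspected'; c-commands the reflexive but lies outside its binding domain — cannot bind it (Principle A).
— Helen: subject of the clause headed by 'quoted'; c-commands the reflexive within its binding domain — allowed (Principle A).
— Olivia: subject of the clause headed by 'assured'; c-commands the reflexive but lies outside its binding domain — cannot bind it (Principle A).

Helen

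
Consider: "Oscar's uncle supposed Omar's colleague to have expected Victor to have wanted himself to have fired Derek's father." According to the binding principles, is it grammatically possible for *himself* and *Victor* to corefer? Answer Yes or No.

*himself* is a reflexive; Principle A requires it to be bound within its binding domain — the clause headed by 'wanted'.
— Victor: subject of the clause headed by 'wanted'; c-commands the reflexive within its binding domain — allowed (Principle A).

Yes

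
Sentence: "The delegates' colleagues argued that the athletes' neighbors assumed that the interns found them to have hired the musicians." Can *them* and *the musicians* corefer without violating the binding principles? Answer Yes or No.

No

*the musicians* is an R-expression; Principle C requires it to be free (not bound by any c-commanding expression).
— them: subject of the clause headed by 'hired'; the pronoun c-commands the R-expression — coreference blocked (Principle C).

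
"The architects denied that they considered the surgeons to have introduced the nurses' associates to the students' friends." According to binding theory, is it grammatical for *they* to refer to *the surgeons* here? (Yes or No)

*the surgeons* is an R-expression; Principle C requires it to be free (not bound by any c-commanding expression).
— they: subject of the clause headed by 'considered'; the pronoun c-commands the R-expression — coreference blocked (Principle C).

No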